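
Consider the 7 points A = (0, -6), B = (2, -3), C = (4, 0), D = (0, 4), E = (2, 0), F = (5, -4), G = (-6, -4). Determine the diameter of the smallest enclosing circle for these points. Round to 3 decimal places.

A smallest enclosing disk is always determined by at most three of the input points on its boundary.
The minimum enclosing circle is determined by three boundary points: D, F, G.
Their circumcentre is (-0.5, -1.875) with r² = 34.765625.
The farthest remaining point C is at distance² 23.765625 ≤ 34.765625.
Diameter = 2r = 2√(34.765625) ≈ 11.792.

11.792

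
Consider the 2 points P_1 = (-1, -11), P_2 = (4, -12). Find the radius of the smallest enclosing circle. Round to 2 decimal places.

The smallest circle enclosing two points has them as diameter endpoints.
Centre = midpoint = (1.5, -11.5); r² = |P_1P_2|²/4 = 26/4 = 6.5.
r = √(6.5) ≈ 2.55.

2.55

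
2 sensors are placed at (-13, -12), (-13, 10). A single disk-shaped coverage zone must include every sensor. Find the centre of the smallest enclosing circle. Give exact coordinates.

(-13, -1)

The smallest circle enclosing two points has them as diameter endpoints.
Centre = midpoint = (-13, -1); r² = |(-13, -12)−(-13, 10)|²/4 = 484/4 = 121.
Centre = (-13, -1).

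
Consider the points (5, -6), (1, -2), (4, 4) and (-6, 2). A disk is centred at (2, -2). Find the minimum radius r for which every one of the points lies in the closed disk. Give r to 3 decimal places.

8.944

The required radius is the distance from (2, -2) to the farthest point.
Squared distances: 25, 1, 40, 80.
Maximum is 80, attained at (-6, 2).
r = √80 ≈ 8.944.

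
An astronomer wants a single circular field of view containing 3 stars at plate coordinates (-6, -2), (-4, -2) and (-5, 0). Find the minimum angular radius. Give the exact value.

1.25

Call the three points A, B, C in the order given.
Side lengths²: AB² = 4, AC² = 5, BC² = 5.
Since BC² = 5 < 5 + 4 = 9, the triangle is acute, so the smallest enclosing circle is the circumcircle.
Circumcentre = (-5, -1.25), r² = 1.5625.
r = √(1.5625) = 1.25.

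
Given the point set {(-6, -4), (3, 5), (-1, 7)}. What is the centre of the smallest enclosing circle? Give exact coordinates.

(-5/3, 2/3)

Call the three points A, B, C in the order given.
Side lengths²: AB² = 162, AC² = 146, BC² = 20.
Since AB² = 162 < 146 + 20 = 166, the triangle is acute, so the smallest enclosing circle is the circumcircle.
Circumcentre = (-5/3, 2/3), r² = 365/9.
Centre = (-5/3, 2/3).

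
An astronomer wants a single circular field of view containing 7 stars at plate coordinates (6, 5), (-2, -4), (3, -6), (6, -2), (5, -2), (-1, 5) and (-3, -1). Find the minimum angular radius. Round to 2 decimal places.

By Welzl's lemma the MEC is supported by two points (diametrically opposite) or three points (on a circumcircle).
The minimum enclosing circle is determined by three boundary points: (6, 5), (3, -6), (-1, 5).
Their circumcentre is (2.5, 1/22) with r² = 8905/242.
The farthest remaining point (-2, -4) is at distance² 8861/242 ≤ 8905/242.
r = √(8905/242) ≈ 6.07.

6.07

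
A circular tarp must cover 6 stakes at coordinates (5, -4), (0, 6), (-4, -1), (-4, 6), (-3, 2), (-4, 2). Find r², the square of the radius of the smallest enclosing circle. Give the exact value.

A smallest enclosing disk is always determined by at most three of the input points on its boundary.
The farthest pair is (5, -4)–(-4, 6) with squared distance 181. The circle on this segment as diameter has centre (0.5, 1) and r² = 181/4 = 45.25.
Check (0, 6): distance² to centre = 25.25 ≤ 45.25, so it lies inside.
All remaining points lie in this disk, and no smaller disk contains both endpoints, so this is the minimum enclosing circle.

45.25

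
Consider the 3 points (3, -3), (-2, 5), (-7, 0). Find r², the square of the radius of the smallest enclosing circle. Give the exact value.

Call the three points A, B, C in the order given.
Side lengths²: AB² = 89, AC² = 109, BC² = 50.
Since AC² = 109 < 89 + 50 = 139, the triangle is acute, so the smallest enclosing circle is the circumcircle.
Circumcentre = (-43/26, -9/26), r² = 9701/338.

9701/338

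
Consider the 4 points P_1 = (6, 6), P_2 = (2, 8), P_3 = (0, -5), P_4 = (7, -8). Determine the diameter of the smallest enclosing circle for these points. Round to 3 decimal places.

16.763

The farthest pair is P_2–P_4 with squared distance 281. The circle on this segment as diameter has centre (4.5, 0) and r² = 281/4 = 70.25.
Check P_1: distance² to centre = 38.25 ≤ 70.25, so it lies inside.
All remaining points lie in this disk, and no smaller disk contains both endpoints, so this is the minimum enclosing circle.
Diameter = 2r = 2√(70.25) ≈ 16.763.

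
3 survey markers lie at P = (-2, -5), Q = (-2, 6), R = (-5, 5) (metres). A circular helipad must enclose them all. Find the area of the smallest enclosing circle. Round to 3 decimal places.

Side lengths²: PQ² = 121, PR² = 109, QR² = 10.
Since PQ² = 121 ≥ 109 + 10 = 119, the angle opposite PQ is not acute, so the smallest enclosing circle has PQ as diameter.
Centre = midpoint of PQ = (-2, 0.5), r² = 121/4 = 30.25.
Area = π·r² = π·30.25 ≈ 95.033.

95.033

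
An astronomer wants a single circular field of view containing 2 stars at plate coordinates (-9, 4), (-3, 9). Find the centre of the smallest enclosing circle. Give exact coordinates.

The smallest circle enclosing two points has them as diameter endpoints.
Centre = midpoint = (-6, 6.5); r² = |(-9, 4)−(-3, 9)|²/4 = 61/4 = 15.25.
Centre = (-6, 6.5).

(-6, 6.5)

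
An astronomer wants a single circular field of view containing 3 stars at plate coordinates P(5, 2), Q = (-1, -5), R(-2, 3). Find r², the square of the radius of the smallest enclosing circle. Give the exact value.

Side lengths²: PQ² = 85, PR² = 50, QR² = 65.
Since PQ² = 85 < 65 + 50 = 115, the triangle is acute, so the smallest enclosing circle is the circumcircle.
Circumcentre = (23/22, -15/22), r² = 5525/242.

5525/242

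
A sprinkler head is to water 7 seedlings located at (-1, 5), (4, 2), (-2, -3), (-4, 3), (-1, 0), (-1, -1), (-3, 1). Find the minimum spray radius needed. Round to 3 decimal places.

A smallest enclosing disk is always determined by at most three of the input points on its boundary.
The minimum enclosing circle is determined by three boundary points: (4, 2), (-2, -3), (-4, 3).
Their circumcentre is (-9/46, 43/46) with r² = 19825/1058.
The farthest remaining point (-1, 5) is at distance² 18169/1058 ≤ 19825/1058.
r = √(19825/1058) ≈ 4.329.

4.329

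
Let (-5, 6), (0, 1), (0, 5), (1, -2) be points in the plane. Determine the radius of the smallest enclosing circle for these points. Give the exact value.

A smallest enclosing disk is always determined by at most three of the input points on its boundary.
The farthest pair is (-5, 6)–(1, -2) with squared distance 100. The circle on this segment as diameter has centre (-2, 2) and r² = 100/4 = 25.
Check (0, 1): distance² to centre = 5 ≤ 25, so it lies inside.
All remaining points lie in this disk, and no smaller disk contains both endpoints, so this is the minimum enclosing circle.
r = √25 = 5.

5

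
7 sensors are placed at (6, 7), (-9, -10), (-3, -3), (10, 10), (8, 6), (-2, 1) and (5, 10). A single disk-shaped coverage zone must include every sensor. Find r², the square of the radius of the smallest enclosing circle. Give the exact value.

190.25

By Welzl's lemma the MEC is supported by two points (diametrically opposite) or three points (on a circumcircle).
The farthest pair is (-9, -10)–(10, 10) with squared distance 761. The circle on this segment as diameter has centre (0.5, 0) and r² = 761/4 = 190.25.
Check (6, 7): distance² to centre = 79.25 ≤ 190.25, so it lies inside.
All remaining points lie in this disk, and no smaller disk contains both endpoints, so this is the minimum enclosing circle.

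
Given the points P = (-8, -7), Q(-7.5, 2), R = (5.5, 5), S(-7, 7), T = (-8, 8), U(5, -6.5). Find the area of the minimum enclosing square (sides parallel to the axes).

The bounding box has width 13.5 and height 15.
An axis-aligned square enclosing the set must have side ≥ max(width, height).
So the minimum side is max(13.5, 15) = 15.
Area = 15² = 225.

225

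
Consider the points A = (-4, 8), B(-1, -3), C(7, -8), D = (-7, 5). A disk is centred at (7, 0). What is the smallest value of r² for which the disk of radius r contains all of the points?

221

The required radius is the distance from (7, 0) to the farthest point.
Squared distances: 185, 73, 64, 221.
Maximum is 221, attained at D.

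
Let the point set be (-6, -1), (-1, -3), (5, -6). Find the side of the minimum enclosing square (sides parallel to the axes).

11

The bounding box has width 11 and height 5.
An axis-aligned square enclosing the set must have side ≥ max(width, height).
So the minimum side is max(11, 5) = 11.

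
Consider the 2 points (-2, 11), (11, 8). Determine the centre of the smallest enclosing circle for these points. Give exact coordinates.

(4.5, 9.5)

The smallest circle enclosing two points has them as diameter endpoints.
Centre = midpoint = (4.5, 9.5); r² = |(-2, 11)−(11, 8)|²/4 = 178/4 = 44.5.
Centre = (4.5, 9.5).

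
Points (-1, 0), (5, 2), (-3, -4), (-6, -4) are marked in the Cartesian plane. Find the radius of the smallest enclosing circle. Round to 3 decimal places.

6.265

The minimum enclosing circle of a finite set is fixed by two of the points (as a diameter) or three (as a circumcircle).
The farthest pair is (5, 2)–(-6, -4) with squared distance 157. The circle on this segment as diameter has centre (-0.5, -1) and r² = 157/4 = 39.25.
Check (-1, 0): distance² to centre = 1.25 ≤ 39.25, so it lies inside.
All remaining points lie in this disk, and no smaller disk contains both endpoints, so this is the minimum enclosing circle.
r = √(39.25) ≈ 6.265.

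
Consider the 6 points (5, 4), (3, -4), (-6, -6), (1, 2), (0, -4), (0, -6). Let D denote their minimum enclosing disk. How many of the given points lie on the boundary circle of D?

2

The minimum enclosing circle of a finite set is fixed by two of the points (as a diameter) or three (as a circumcircle).
The farthest pair is (5, 4)–(-6, -6) with squared distance 221. The circle on this segment as diameter has centre (-0.5, -1) and r² = 221/4 = 55.25.
Check (3, -4): distance² to centre = 21.25 ≤ 55.25, so it lies inside.
All remaining points lie in this disk, and no smaller disk contains both endpoints, so this is the minimum enclosing circle.
The points at distance exactly r from the centre are (5, 4), (-6, -6) — 2 points.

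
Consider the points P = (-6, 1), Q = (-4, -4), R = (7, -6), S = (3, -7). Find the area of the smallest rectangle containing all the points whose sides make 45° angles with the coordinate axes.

In coordinates u = x + y, v = x − y the rectangle is axis-aligned; the map (x,y)→(u,v) scales areas by 2.
u-values: -5, -8, 1, -4; range = 1 − (-8) = 9.
v-values: -7, 0, 13, 10; range = 13 − (-7) = 20.
Area = (9 × 20) / 2 = 90.

90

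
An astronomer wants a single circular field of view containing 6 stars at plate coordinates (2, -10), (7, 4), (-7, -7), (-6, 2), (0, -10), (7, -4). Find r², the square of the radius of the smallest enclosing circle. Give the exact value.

The farthest pair is (7, 4)–(-7, -7) with squared distance 317. The circle on this segment as diameter has centre (0, -1.5) and r² = 317/4 = 79.25.
Check (2, -10): distance² to centre = 76.25 ≤ 79.25, so it lies inside.
All remaining points lie in this disk, and no smaller disk contains both endpoints, so this is the minimum enclosing circle.

79.25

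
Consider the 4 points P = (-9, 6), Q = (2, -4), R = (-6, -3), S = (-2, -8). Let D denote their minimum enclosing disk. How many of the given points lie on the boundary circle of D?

3

The minimum enclosing circle is determined by three boundary points: P, Q, S.
Their circumcentre is (-31/6, -5/6) with r² = 1105/18.
The farthest remaining point R is at distance² 97/18 ≤ 1105/18.
The points at distance exactly r from the centre are P, Q, S — 3 points.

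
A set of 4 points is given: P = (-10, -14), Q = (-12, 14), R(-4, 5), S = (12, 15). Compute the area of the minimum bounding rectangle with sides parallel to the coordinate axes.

696

x ranges over [-12, 12], width 24.
y ranges over [-14, 15], height 29.
Area = 24 × 29 = 696.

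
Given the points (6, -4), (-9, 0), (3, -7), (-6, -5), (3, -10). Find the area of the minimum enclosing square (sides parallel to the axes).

225

The bounding box has width 15 and height 10.
An axis-aligned square enclosing the set must have side ≥ max(width, height).
So the minimum side is max(15, 10) = 15.
Area = 15² = 225.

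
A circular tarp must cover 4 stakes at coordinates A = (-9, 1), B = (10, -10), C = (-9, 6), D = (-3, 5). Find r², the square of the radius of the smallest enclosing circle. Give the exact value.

The farthest pair is B–C with squared distance 617. The circle on this segment as diameter has centre (0.5, -2) and r² = 617/4 = 154.25.
Check A: distance² to centre = 99.25 ≤ 154.25, so it lies inside.
All remaining points lie in this disk, and no smaller disk contains both endpoints, so this is the minimum enclosing circle.

154.25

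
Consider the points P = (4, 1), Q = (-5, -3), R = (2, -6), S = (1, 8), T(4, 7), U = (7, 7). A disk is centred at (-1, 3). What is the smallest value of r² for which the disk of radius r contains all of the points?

The required radius is the distance from (-1, 3) to the farthest point.
Squared distances: 29, 52, 90, 29, 41, 80.
Maximum is 90, attained at R.

90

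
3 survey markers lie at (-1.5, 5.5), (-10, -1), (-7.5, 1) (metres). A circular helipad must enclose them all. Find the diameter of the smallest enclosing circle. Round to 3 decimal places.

Call the three points A, B, C in the order given.
Side lengths²: AB² = 114.5, AC² = 56.25, BC² = 10.25.
Since AB² = 114.5 ≥ 56.25 + 10.25 = 66.5, the angle opposite AB is not acute, so the smallest enclosing circle has AB as diameter.
Centre = midpoint of AB = (-5.75, 2.25), r² = 114.5/4 = 28.625.
Diameter = 2r = 2√(28.625) ≈ 10.700.

10.700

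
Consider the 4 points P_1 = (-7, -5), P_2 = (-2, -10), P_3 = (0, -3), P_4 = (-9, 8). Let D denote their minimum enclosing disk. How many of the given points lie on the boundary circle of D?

2

The minimum enclosing circle of a finite set is fixed by two of the points (as a diameter) or three (as a circumcircle).
The farthest pair is P_2–P_4 with squared distance 373. The circle on this segment as diameter has centre (-5.5, -1) and r² = 373/4 = 93.25.
Check P_1: distance² to centre = 18.25 ≤ 93.25, so it lies inside.
All remaining points lie in this disk, and no smaller disk contains both endpoints, so this is the minimum enclosing circle.
The points at distance exactly r from the centre are P_2, P_4 — 2 points.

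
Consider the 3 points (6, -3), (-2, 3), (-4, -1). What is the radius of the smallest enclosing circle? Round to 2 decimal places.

5.18

Call the three points A, B, C in the order given.
Side lengths²: AB² = 100, AC² = 104, BC² = 20.
Since AC² = 104 < 100 + 20 = 120, the triangle is acute, so the smallest enclosing circle is the circumcircle.
Circumcentre = (13/11, -12/11), r² = 3250/121.
r = √(3250/121) ≈ 5.18.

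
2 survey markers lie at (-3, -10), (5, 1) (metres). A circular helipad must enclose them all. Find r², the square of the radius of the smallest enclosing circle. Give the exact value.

46.25

The smallest circle enclosing two points has them as diameter endpoints.
Centre = midpoint = (1, -4.5); r² = |(-3, -10)−(5, 1)|²/4 = 185/4 = 46.25.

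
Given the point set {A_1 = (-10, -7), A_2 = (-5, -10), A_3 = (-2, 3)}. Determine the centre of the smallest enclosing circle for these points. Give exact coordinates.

(-162/37, -122/37)

Side lengths²: A_1A_2² = 34, A_1A_3² = 164, A_2A_3² = 178.
Since A_2A_3² = 178 < 164 + 34 = 198, the triangle is acute, so the smallest enclosing circle is the circumcircle.
Circumcentre = (-162/37, -122/37), r² = 62033/1369.
Centre = (-162/37, -122/37).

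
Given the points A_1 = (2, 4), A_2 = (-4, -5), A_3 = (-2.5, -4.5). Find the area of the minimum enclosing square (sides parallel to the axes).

The bounding box has width 6 and height 9.
An axis-aligned square enclosing the set must have side ≥ max(width, height).
So the minimum side is max(6, 9) = 9.
Area = 9² = 81.

81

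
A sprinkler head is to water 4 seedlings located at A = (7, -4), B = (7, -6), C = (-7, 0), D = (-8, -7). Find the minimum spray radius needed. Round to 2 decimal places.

7.78

The minimum enclosing circle is determined by three boundary points: B, C, D.
Their circumcentre is (-33/52, -233/52) with r² = 81925/1352.
The farthest remaining point A is at distance² 79117/1352 ≤ 81925/1352.
r = √(81925/1352) ≈ 7.78.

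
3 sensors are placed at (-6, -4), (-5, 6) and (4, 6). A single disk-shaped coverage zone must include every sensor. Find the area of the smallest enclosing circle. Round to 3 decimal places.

Call the three points A, B, C in the order given.
Side lengths²: AB² = 101, AC² = 200, BC² = 81.
Since AC² = 200 ≥ 101 + 81 = 182, the angle opposite AC is not acute, so the smallest enclosing circle has AC as diameter.
Centre = midpoint of AC = (-1, 1), r² = 200/4 = 50.
Area = π·r² = π·50 ≈ 157.080.

157.080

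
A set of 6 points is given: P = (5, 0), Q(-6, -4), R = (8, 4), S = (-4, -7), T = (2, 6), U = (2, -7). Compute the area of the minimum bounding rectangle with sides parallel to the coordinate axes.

182

x ranges over [-6, 8], width 14.
y ranges over [-7, 6], height 13.
Area = 14 × 13 = 182.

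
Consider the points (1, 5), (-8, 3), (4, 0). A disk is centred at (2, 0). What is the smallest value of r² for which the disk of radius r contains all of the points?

The required radius is the distance from (2, 0) to the farthest point.
Squared distances: 26, 109, 4.
Maximum is 109, attained at (-8, 3).

109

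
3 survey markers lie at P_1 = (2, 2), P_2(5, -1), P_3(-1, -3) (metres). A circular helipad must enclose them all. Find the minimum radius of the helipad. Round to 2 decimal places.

Side lengths²: P_1P_2² = 18, P_1P_3² = 34, P_2P_3² = 40.
Since P_2P_3² = 40 < 34 + 18 = 52, the triangle is acute, so the smallest enclosing circle is the circumcircle.
Circumcentre = (1.75, -1.25), r² = 10.625.
r = √(10.625) ≈ 3.26.

3.26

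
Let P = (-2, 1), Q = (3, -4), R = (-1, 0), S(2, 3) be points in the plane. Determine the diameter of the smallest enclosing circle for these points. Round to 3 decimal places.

By Welzl's lemma the MEC is supported by two points (diametrically opposite) or three points (on a circumcircle).
The minimum enclosing circle is determined by three boundary points: P, Q, S.
Their circumcentre is (4/3, -2/3) with r² = 125/9.
The farthest remaining point R is at distance² 53/9 ≤ 125/9.
Diameter = 2r = 2√(125/9) ≈ 7.454.

7.454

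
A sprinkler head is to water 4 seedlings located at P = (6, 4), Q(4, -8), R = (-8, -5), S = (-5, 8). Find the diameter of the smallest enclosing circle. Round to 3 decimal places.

A smallest enclosing disk is always determined by at most three of the input points on its boundary.
The farthest pair is Q–S with squared distance 337. The circle on this segment as diameter has centre (-0.5, 0) and r² = 337/4 = 84.25.
Check P: distance² to centre = 58.25 ≤ 84.25, so it lies inside.
All remaining points lie in this disk, and no smaller disk contains both endpoints, so this is the minimum enclosing circle.
Diameter = 2r = 2√(84.25) ≈ 18.358.

18.358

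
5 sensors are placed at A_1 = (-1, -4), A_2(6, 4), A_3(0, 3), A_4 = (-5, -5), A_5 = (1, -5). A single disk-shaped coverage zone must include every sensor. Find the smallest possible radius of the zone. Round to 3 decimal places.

7.106

A smallest enclosing disk is always determined by at most three of the input points on its boundary.
The farthest pair is A_2–A_4 with squared distance 202. The circle on this segment as diameter has centre (0.5, -0.5) and r² = 202/4 = 50.5.
Check A_1: distance² to centre = 14.5 ≤ 50.5, so it lies inside.
All remaining points lie in this disk, and no smaller disk contains both endpoints, so this is the minimum enclosing circle.
r = √(50.5) ≈ 7.106.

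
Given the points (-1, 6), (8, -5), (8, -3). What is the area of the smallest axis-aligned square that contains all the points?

The bounding box has width 9 and height 11.
An axis-aligned square enclosing the set must have side ≥ max(width, height).
So the minimum side is max(9, 11) = 11.
Area = 11² = 121.

121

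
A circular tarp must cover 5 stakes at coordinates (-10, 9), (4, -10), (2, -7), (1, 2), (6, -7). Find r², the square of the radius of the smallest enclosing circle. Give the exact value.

139.25

By Welzl's lemma the MEC is supported by two points (diametrically opposite) or three points (on a circumcircle).
The farthest pair is (-10, 9)–(4, -10) with squared distance 557. The circle on this segment as diameter has centre (-3, -0.5) and r² = 557/4 = 139.25.
Check (2, -7): distance² to centre = 67.25 ≤ 139.25, so it lies inside.
All remaining points lie in this disk, and no smaller disk contains both endpoints, so this is the minimum enclosing circle.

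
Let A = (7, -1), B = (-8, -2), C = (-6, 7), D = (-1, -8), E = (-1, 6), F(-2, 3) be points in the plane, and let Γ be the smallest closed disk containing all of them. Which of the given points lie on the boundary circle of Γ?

A, C, D

By Welzl's lemma the MEC is supported by two points (diametrically opposite) or three points (on a circumcircle).
The minimum enclosing circle is determined by three boundary points: A, C, D.
Their circumcentre is (-73/62, 17/62) with r² = 131645/1922.
The farthest remaining point B is at distance² 99405/1922 ≤ 131645/1922.
The points at distance exactly r from the centre are A, C, D — 3 points.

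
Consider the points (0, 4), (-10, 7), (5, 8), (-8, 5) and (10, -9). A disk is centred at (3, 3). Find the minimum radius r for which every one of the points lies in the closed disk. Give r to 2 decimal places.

13.89

The required radius is the distance from (3, 3) to the farthest point.
Squared distances: 10, 185, 29, 125, 193.
Maximum is 193, attained at (10, -9).
r = √193 ≈ 13.89.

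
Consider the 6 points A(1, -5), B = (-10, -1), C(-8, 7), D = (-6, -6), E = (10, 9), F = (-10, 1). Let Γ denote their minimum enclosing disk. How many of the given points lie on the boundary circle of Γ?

The minimum enclosing circle is determined by three boundary points: B, D, E.
Their circumcentre is (11/28, 45/14) with r² = 98605/784.
The farthest remaining point F is at distance² 88525/784 ≤ 98605/784.
The points at distance exactly r from the centre are B, D, E — 3 points.

3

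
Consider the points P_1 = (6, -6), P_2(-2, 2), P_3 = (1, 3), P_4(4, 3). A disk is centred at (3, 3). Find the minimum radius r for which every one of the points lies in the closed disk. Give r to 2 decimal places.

The required radius is the distance from (3, 3) to the farthest point.
Squared distances: 90, 26, 4, 1.
Maximum is 90, attained at P_1.
r = √90 ≈ 9.49.

9.49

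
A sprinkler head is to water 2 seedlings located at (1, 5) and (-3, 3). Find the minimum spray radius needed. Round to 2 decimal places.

2.24

The smallest circle enclosing two points has them as diameter endpoints.
Centre = midpoint = (-1, 4); r² = |(1, 5)−(-3, 3)|²/4 = 20/4 = 5.
r = √5 ≈ 2.24.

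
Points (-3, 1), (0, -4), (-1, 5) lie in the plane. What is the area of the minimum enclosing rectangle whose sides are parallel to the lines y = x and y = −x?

In coordinates u = x + y, v = x − y the rectangle is axis-aligned; the map (x,y)→(u,v) scales areas by 2.
u-values: -2, -4, 4; range = 4 − (-4) = 8.
v-values: -4, 4, -6; range = 4 − (-6) = 10.
Area = (8 × 10) / 2 = 40.

40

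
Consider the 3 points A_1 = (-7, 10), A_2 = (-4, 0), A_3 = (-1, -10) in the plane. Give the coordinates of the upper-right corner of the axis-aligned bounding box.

x-range [-7, -1], y-range [-10, 10].
The upper-right corner is (-1, 10).

(-1, 10)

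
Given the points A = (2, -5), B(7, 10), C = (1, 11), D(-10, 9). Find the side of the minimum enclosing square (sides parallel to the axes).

17

The bounding box has width 17 and height 16.
An axis-aligned square enclosing the set must have side ≥ max(width, height).
So the minimum side is max(17, 16) = 17.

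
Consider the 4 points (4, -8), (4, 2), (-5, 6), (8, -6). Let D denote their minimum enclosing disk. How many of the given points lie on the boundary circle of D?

By Welzl's lemma the MEC is supported by two points (diametrically opposite) or three points (on a circumcircle).
The farthest pair is (-5, 6)–(8, -6) with squared distance 313. The circle on this segment as diameter has centre (1.5, 0) and r² = 313/4 = 78.25.
Check (4, -8): distance² to centre = 70.25 ≤ 78.25, so it lies inside.
All remaining points lie in this disk, and no smaller disk contains both endpoints, so this is the minimum enclosing circle.
The points at distance exactly r from the centre are (-5, 6), (8, -6) — 2 points.

2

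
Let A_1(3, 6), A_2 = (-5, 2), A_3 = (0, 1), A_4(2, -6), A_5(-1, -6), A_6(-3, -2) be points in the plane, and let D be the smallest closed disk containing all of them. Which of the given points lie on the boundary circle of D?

By Welzl's lemma the MEC is supported by two points (diametrically opposite) or three points (on a circumcircle).
The farthest pair is A_1–A_5 with squared distance 160. The circle on this segment as diameter has centre (1, 0) and r² = 160/4 = 40.
Check A_2: distance² to centre = 40 ≤ 40, so it lies inside.
All remaining points lie in this disk, and no smaller disk contains both endpoints, so this is the minimum enclosing circle.
The points at distance exactly r from the centre are A_1, A_2, A_5 — 3 points.

A_1, A_2, A_5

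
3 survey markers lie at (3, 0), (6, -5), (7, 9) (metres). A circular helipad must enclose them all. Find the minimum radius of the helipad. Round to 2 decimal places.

7.02

Call the three points A, B, C in the order given.
Side lengths²: AB² = 34, AC² = 97, BC² = 197.
Since BC² = 197 ≥ 97 + 34 = 131, the angle opposite BC is not acute, so the smallest enclosing circle has BC as diameter.
Centre = midpoint of BC = (6.5, 2), r² = 197/4 = 49.25.
r = √(49.25) ≈ 7.02.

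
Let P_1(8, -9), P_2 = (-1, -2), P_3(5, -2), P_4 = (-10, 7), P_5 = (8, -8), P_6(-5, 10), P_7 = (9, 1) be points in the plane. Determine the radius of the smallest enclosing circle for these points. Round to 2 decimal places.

The minimum enclosing circle of a finite set is fixed by two of the points (as a diameter) or three (as a circumcircle).
The farthest pair is P_1–P_4 with squared distance 580. The circle on this segment as diameter has centre (-1, -1) and r² = 580/4 = 145.
Check P_2: distance² to centre = 1 ≤ 145, so it lies inside.
All remaining points lie in this disk, and no smaller disk contains both endpoints, so this is the minimum enclosing circle.
r = √145 ≈ 12.04.

12.04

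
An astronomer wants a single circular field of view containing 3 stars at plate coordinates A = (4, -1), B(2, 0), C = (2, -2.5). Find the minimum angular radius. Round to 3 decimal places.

1.398

Side lengths²: AB² = 5, AC² = 6.25, BC² = 6.25.
Since BC² = 6.25 < 6.25 + 5 = 11.25, the triangle is acute, so the smallest enclosing circle is the circumcircle.
Circumcentre = (2.625, -1.25), r² = 1.953125.
r = √(1.953125) ≈ 1.398.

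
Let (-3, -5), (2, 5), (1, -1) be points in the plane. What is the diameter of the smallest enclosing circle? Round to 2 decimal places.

Call the three points A, B, C in the order given.
Side lengths²: AB² = 125, AC² = 32, BC² = 37.
Since AB² = 125 ≥ 37 + 32 = 69, the angle opposite AB is not acute, so the smallest enclosing circle has AB as diameter.
Centre = midpoint of AB = (-0.5, 0), r² = 125/4 = 31.25.
Diameter = 2r = 2√(31.25) ≈ 11.18.

11.18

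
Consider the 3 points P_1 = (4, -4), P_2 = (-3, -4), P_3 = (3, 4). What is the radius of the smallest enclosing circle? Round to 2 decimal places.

Side lengths²: P_1P_2² = 49, P_1P_3² = 65, P_2P_3² = 100.
Since P_2P_3² = 100 < 65 + 49 = 114, the triangle is acute, so the smallest enclosing circle is the circumcircle.
Circumcentre = (0.5, -0.375), r² = 25.390625.
r = √(25.390625) ≈ 5.04.

5.04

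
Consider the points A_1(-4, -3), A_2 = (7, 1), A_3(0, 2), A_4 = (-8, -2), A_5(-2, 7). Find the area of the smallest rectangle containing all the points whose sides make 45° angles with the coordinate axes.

135

In coordinates u = x + y, v = x − y the rectangle is axis-aligned; the map (x,y)→(u,v) scales areas by 2.
u-values: -7, 8, 2, -10, 5; range = 8 − (-10) = 18.
v-values: -1, 6, -2, -6, -9; range = 6 − (-9) = 15.
Area = (18 × 15) / 2 = 135.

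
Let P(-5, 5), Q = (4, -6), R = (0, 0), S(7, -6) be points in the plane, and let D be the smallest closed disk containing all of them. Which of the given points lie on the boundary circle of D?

A smallest enclosing disk is always determined by at most three of the input points on its boundary.
The farthest pair is P–S with squared distance 265. The circle on this segment as diameter has centre (1, -0.5) and r² = 265/4 = 66.25.
Check Q: distance² to centre = 39.25 ≤ 66.25, so it lies inside.
All remaining points lie in this disk, and no smaller disk contains both endpoints, so this is the minimum enclosing circle.
The points at distance exactly r from the centre are P, S — 2 points.

P, S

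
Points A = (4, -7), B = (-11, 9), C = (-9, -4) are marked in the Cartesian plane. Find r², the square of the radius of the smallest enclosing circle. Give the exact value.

120.25

Side lengths²: AB² = 481, AC² = 178, BC² = 173.
Since AB² = 481 ≥ 178 + 173 = 351, the angle opposite AB is not acute, so the smallest enclosing circle has AB as diameter.
Centre = midpoint of AB = (-3.5, 1), r² = 481/4 = 120.25.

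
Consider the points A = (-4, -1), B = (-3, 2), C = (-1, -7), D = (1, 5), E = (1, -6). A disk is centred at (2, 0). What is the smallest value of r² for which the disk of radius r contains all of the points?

The required radius is the distance from (2, 0) to the farthest point.
Squared distances: 37, 29, 58, 26, 37.
Maximum is 58, attained at C.

58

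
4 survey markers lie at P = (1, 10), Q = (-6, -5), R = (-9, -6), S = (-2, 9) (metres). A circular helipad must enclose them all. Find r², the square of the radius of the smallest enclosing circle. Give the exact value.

A smallest enclosing disk is always determined by at most three of the input points on its boundary.
The farthest pair is P–R with squared distance 356. The circle on this segment as diameter has centre (-4, 2) and r² = 356/4 = 89.
Check Q: distance² to centre = 53 ≤ 89, so it lies inside.
All remaining points lie in this disk, and no smaller disk contains both endpoints, so this is the minimum enclosing circle.

89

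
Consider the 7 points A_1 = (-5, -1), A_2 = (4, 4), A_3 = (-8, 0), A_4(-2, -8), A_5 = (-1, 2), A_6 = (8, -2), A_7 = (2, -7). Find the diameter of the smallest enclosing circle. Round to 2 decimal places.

The farthest pair is A_3–A_6 with squared distance 260. The circle on this segment as diameter has centre (0, -1) and r² = 260/4 = 65.
Check A_1: distance² to centre = 25 ≤ 65, so it lies inside.
All remaining points lie in this disk, and no smaller disk contains both endpoints, so this is the minimum enclosing circle.
Diameter = 2r = 2√65 ≈ 16.12.

16.12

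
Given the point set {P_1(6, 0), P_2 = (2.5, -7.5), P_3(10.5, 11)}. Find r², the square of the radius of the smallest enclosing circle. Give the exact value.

101.5625

Side lengths²: P_1P_2² = 68.5, P_1P_3² = 141.25, P_2P_3² = 406.25.
Since P_2P_3² = 406.25 ≥ 141.25 + 68.5 = 209.75, the angle opposite P_2P_3 is not acute, so the smallest enclosing circle has P_2P_3 as diameter.
Centre = midpoint of P_2P_3 = (6.5, 1.75), r² = 406.25/4 = 101.5625.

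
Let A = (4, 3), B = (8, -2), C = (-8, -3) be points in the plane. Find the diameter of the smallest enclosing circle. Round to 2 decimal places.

16.03

Side lengths²: AB² = 41, AC² = 180, BC² = 257.
Since BC² = 257 ≥ 180 + 41 = 221, the angle opposite BC is not acute, so the smallest enclosing circle has BC as diameter.
Centre = midpoint of BC = (0, -2.5), r² = 257/4 = 64.25.
Diameter = 2r = 2√(64.25) ≈ 16.03.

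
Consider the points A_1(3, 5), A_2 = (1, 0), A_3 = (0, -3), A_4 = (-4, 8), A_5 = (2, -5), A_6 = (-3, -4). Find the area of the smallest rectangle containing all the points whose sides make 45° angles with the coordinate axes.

142.5

In coordinates u = x + y, v = x − y the rectangle is axis-aligned; the map (x,y)→(u,v) scales areas by 2.
u-values: 8, 1, -3, 4, -3, -7; range = 8 − (-7) = 15.
v-values: -2, 1, 3, -12, 7, 1; range = 7 − (-12) = 19.
Area = (15 × 19) / 2 = 142.5.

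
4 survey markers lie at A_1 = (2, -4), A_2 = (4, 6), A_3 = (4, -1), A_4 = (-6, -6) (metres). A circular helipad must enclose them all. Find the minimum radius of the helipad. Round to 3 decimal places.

By Welzl's lemma the MEC is supported by two points (diametrically opposite) or three points (on a circumcircle).
The farthest pair is A_2–A_4 with squared distance 244. The circle on this segment as diameter has centre (-1, 0) and r² = 244/4 = 61.
Check A_1: distance² to centre = 25 ≤ 61, so it lies inside.
All remaining points lie in this disk, and no smaller disk contains both endpoints, so this is the minimum enclosing circle.
r = √61 ≈ 7.810.

7.810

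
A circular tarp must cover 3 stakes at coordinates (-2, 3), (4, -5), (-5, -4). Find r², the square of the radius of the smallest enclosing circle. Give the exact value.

Call the three points A, B, C in the order given.
Side lengths²: AB² = 100, AC² = 58, BC² = 82.
Since AB² = 100 < 82 + 58 = 140, the triangle is acute, so the smallest enclosing circle is the circumcircle.
Circumcentre = (-7/33, -21/11), r² = 29725/1089.

29725/1089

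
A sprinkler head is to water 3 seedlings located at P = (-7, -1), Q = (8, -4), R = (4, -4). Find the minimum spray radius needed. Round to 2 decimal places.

7.65

Side lengths²: PQ² = 234, PR² = 130, QR² = 16.
Since PQ² = 234 ≥ 130 + 16 = 146, the angle opposite PQ is not acute, so the smallest enclosing circle has PQ as diameter.
Centre = midpoint of PQ = (0.5, -2.5), r² = 234/4 = 58.5.
r = √(58.5) ≈ 7.65.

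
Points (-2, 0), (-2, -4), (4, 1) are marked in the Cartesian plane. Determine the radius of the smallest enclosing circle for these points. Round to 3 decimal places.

Call the three points A, B, C in the order given.
Side lengths²: AB² = 16, AC² = 37, BC² = 61.
Since BC² = 61 ≥ 37 + 16 = 53, the angle opposite BC is not acute, so the smallest enclosing circle has BC as diameter.
Centre = midpoint of BC = (1, -1.5), r² = 61/4 = 15.25.
r = √(15.25) ≈ 3.905.

3.905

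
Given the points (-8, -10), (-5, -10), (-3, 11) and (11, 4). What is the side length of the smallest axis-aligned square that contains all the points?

The bounding box has width 19 and height 21.
An axis-aligned square enclosing the set must have side ≥ max(width, height).
So the minimum side is max(19, 21) = 21.

21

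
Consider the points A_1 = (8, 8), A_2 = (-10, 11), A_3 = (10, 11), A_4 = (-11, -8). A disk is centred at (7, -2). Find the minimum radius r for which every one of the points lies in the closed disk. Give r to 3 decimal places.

The required radius is the distance from (7, -2) to the farthest point.
Squared distances: 101, 458, 178, 360.
Maximum is 458, attained at A_2.
r = √458 ≈ 21.401.

21.401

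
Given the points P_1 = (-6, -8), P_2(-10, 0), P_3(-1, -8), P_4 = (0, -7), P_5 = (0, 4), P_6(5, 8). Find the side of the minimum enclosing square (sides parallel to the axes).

The bounding box has width 15 and height 16.
An axis-aligned square enclosing the set must have side ≥ max(width, height).
So the minimum side is max(15, 16) = 16.

16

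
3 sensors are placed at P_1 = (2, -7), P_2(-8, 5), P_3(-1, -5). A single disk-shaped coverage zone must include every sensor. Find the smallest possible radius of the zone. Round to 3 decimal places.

7.810

Side lengths²: P_1P_2² = 244, P_1P_3² = 13, P_2P_3² = 149.
Since P_1P_2² = 244 ≥ 149 + 13 = 162, the angle opposite P_1P_2 is not acute, so the smallest enclosing circle has P_1P_2 as diameter.
Centre = midpoint of P_1P_2 = (-3, -1), r² = 244/4 = 61.
r = √61 ≈ 7.810.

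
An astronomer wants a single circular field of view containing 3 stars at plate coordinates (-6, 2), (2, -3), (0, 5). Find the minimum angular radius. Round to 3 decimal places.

4.832

Call the three points A, B, C in the order given.
Side lengths²: AB² = 89, AC² = 45, BC² = 68.
Since AB² = 89 < 68 + 45 = 113, the triangle is acute, so the smallest enclosing circle is the circumcircle.
Circumcentre = (-13/9, 7/18), r² = 7565/324.
r = √(7565/324) ≈ 4.832.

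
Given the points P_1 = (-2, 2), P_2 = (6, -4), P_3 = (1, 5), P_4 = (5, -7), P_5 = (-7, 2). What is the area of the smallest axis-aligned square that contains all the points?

The bounding box has width 13 and height 12.
An axis-aligned square enclosing the set must have side ≥ max(width, height).
So the minimum side is max(13, 12) = 13.
Area = 13² = 169.

169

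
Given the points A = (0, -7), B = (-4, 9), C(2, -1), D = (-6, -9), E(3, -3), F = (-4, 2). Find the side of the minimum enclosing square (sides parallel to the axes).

18

The bounding box has width 9 and height 18.
An axis-aligned square enclosing the set must have side ≥ max(width, height).
So the minimum side is max(9, 18) = 18.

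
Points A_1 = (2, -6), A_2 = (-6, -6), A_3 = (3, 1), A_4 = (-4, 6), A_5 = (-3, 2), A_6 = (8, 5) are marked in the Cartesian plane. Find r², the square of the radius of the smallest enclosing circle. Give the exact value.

79.25

A smallest enclosing disk is always determined by at most three of the input points on its boundary.
The farthest pair is A_2–A_6 with squared distance 317. The circle on this segment as diameter has centre (1, -0.5) and r² = 317/4 = 79.25.
Check A_1: distance² to centre = 31.25 ≤ 79.25, so it lies inside.
All remaining points lie in this disk, and no smaller disk contains both endpoints, so this is the minimum enclosing circle.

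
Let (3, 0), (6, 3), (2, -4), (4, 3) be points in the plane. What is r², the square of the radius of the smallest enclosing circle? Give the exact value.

The minimum enclosing circle of a finite set is fixed by two of the points (as a diameter) or three (as a circumcircle).
The farthest pair is (6, 3)–(2, -4) with squared distance 65. The circle on this segment as diameter has centre (4, -0.5) and r² = 65/4 = 16.25.
Check (3, 0): distance² to centre = 1.25 ≤ 16.25, so it lies inside.
All remaining points lie in this disk, and no smaller disk contains both endpoints, so this is the minimum enclosing circle.

16.25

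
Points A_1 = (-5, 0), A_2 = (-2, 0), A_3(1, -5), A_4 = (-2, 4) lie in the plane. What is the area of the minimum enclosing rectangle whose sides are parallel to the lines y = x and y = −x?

In coordinates u = x + y, v = x − y the rectangle is axis-aligned; the map (x,y)→(u,v) scales areas by 2.
u-values: -5, -2, -4, 2; range = 2 − (-5) = 7.
v-values: -5, -2, 6, -6; range = 6 − (-6) = 12.
Area = (7 × 12) / 2 = 42.

42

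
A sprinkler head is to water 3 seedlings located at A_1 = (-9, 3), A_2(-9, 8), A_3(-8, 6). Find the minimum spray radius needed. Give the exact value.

Side lengths²: A_1A_2² = 25, A_1A_3² = 10, A_2A_3² = 5.
Since A_1A_2² = 25 ≥ 10 + 5 = 15, the angle opposite A_1A_2 is not acute, so the smallest enclosing circle has A_1A_2 as diameter.
Centre = midpoint of A_1A_2 = (-9, 5.5), r² = 25/4 = 6.25.
r = √(6.25) = 2.5.

2.5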